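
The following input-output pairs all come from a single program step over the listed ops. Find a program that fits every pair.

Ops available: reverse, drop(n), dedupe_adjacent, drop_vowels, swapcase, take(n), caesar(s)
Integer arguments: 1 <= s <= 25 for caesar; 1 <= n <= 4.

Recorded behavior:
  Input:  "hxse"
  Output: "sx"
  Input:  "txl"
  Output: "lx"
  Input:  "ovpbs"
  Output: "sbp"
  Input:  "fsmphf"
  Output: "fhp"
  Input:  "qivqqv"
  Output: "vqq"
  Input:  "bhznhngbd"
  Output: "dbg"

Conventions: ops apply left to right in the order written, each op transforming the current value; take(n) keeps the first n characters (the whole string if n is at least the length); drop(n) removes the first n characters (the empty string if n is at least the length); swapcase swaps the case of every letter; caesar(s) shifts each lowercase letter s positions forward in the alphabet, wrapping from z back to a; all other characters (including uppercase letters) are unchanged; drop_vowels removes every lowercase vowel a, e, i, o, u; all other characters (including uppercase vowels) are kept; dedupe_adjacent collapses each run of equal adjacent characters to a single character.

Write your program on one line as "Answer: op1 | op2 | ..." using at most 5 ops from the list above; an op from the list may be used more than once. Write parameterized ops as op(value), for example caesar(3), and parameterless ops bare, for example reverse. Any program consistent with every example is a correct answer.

drop(1) | drop_vowels | reverse | take(3)

Check, running the answer program on each example:
  "hxse" -> "xse" -> "xs" -> "sx" -> "sx"
  "txl" -> "xl" -> "xl" -> "lx" -> "lx"
  "ovpbs" -> "vpbs" -> "vpbs" -> "sbpv" -> "sbp"
  "fsmphf" -> "smphf" -> "smphf" -> "fhpms" -> "fhp"
  "qivqqv" -> "ivqqv" -> "vqqv" -> "vqqv" -> "vqq"
  "bhznhngbd" -> "hznhngbd" -> "hznhngbd" -> "dbgnhnzh" -> "dbg"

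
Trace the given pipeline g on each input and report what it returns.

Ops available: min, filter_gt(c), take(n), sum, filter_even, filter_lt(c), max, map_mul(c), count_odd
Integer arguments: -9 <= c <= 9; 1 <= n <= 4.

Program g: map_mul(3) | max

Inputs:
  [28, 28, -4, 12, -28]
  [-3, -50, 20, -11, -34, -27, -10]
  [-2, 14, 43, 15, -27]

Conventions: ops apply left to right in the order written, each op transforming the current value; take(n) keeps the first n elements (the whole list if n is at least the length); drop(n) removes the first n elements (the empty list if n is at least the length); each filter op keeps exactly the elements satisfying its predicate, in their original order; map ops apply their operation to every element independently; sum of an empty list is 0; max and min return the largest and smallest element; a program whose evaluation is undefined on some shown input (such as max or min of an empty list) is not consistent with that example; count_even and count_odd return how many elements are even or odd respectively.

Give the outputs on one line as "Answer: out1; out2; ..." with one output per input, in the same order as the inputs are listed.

84; 60; 129

Execution, op by op:
  [28, 28, -4, 12, -28] -> [84, 84, -12, 36, -84] -> 84
  [-3, -50, 20, -11, -34, -27, -10] -> [-9, -150, 60, -33, -102, -81, -30] -> 60
  [-2, 14, 43, 15, -27] -> [-6, 42, 129, 45, -81] -> 129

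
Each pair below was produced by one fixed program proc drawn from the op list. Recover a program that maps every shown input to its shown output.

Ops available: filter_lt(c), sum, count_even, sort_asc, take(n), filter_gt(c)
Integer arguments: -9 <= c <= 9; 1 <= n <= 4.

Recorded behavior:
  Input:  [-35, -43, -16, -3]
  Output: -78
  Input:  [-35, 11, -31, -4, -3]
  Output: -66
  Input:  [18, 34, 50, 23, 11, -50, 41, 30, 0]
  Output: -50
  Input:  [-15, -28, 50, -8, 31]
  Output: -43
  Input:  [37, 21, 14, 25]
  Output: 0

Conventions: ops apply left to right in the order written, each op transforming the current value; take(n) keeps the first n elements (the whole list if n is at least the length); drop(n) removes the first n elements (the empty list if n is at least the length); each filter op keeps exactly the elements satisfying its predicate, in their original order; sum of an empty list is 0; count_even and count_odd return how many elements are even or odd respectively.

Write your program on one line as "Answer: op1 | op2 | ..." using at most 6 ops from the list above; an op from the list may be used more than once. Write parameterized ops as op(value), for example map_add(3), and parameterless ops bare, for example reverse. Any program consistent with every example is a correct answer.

sort_asc | filter_lt(8) | filter_lt(-6) | take(2) | sum

Check, running the answer program on each example:
  [-35, -43, -16, -3] -> [-43, -35, -16, -3] -> [-43, -35, -16, -3] -> [-43, -35, -16] -> [-43, -35] -> -78
  [-35, 11, -31, -4, -3] -> [-35, -31, -4, -3, 11] -> [-35, -31, -4, -3] -> [-35, -31] -> [-35, -31] -> -66
  [18, 34, 50, 23, 11, -50, 41, 30, 0] -> [-50, 0, 11, 18, 23, 30, 34, 41, 50] -> [-50, 0] -> [-50] -> [-50] -> -50
  [-15, -28, 50, -8, 31] -> [-28, -15, -8, 31, 50] -> [-28, -15, -8] -> [-28, -15, -8] -> [-28, -15] -> -43
  [37, 21, 14, 25] -> [14, 21, 25, 37] -> [] -> [] -> [] -> 0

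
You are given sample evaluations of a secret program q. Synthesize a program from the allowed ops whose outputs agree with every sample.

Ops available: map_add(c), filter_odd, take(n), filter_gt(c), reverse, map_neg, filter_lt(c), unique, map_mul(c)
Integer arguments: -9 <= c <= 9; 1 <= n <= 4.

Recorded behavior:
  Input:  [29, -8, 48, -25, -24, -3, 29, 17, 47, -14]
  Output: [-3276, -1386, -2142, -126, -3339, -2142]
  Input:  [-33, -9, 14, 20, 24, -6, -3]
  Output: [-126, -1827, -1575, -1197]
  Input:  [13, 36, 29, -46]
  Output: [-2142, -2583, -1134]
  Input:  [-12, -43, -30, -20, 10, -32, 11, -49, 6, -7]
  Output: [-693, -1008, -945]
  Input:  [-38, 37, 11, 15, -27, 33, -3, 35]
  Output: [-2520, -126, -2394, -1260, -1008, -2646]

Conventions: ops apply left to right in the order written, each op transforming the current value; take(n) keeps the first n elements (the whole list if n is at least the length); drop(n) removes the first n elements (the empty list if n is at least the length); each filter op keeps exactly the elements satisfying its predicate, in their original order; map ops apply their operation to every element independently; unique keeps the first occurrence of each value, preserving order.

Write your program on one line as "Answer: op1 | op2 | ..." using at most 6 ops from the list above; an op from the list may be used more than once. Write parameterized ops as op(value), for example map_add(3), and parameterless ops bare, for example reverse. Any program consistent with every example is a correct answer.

map_add(5) | map_mul(-7) | map_mul(9) | filter_lt(-9) | reverse

Check, running the answer program on each example:
  [29, -8, 48, -25, -24, -3, 29, 17, 47, -14] -> [34, -3, 53, -20, -19, 2, 34, 22, 52, -9] -> [-238, 21, -371, 140, 133, -14, -238, -154, -364, 63] -> [-2142, 189, -3339, 1260, 1197, -126, -2142, -1386, -3276, 567] -> [-2142, -3339, -126, -2142, -1386, -3276] -> [-3276, -1386, -2142, -126, -3339, -2142]
  [-33, -9, 14, 20, 24, -6, -3] -> [-28, -4, 19, 25, 29, -1, 2] -> [196, 28, -133, -175, -203, 7, -14] -> [1764, 252, -1197, -1575, -1827, 63, -126] -> [-1197, -1575, -1827, -126] -> [-126, -1827, -1575, -1197]
  [13, 36, 29, -46] -> [18, 41, 34, -41] -> [-126, -287, -238, 287] -> [-1134, -2583, -2142, 2583] -> [-1134, -2583, -2142] -> [-2142, -2583, -1134]
  [-12, -43, -30, -20, 10, -32, 11, -49, 6, -7] -> [-7, -38, -25, -15, 15, -27, 16, -44, 11, -2] -> [49, 266, 175, 105, -105, 189, -112, 308, -77, 14] -> [441, 2394, 1575, 945, -945, 1701, -1008, 2772, -693, 126] -> [-945, -1008, -693] -> [-693, -1008, -945]
  [-38, 37, 11, 15, -27, 33, -3, 35] -> [-33, 42, 16, 20, -22, 38, 2, 40] -> [231, -294, -112, -140, 154, -266, -14, -280] -> [2079, -2646, -1008, -1260, 1386, -2394, -126, -2520] -> [-2646, -1008, -1260, -2394, -126, -2520] -> [-2520, -126, -2394, -1260, -1008, -2646]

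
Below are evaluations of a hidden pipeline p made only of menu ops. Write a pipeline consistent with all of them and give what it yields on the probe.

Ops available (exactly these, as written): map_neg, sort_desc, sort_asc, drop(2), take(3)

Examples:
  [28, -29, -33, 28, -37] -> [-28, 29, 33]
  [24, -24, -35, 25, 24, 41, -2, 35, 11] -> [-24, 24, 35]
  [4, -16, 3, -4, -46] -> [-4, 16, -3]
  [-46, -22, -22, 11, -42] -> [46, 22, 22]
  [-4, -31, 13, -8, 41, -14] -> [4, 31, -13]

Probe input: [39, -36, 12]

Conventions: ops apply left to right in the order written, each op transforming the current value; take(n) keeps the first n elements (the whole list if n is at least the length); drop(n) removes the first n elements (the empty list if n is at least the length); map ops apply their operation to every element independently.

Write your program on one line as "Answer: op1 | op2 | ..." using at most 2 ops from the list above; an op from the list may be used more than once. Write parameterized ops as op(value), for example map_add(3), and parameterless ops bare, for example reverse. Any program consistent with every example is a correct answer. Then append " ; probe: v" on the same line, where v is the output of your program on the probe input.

take(3) | map_neg ; probe: [-39, 36, -12]

Check, running the answer program on each example:
  [28, -29, -33, 28, -37] -> [28, -29, -33] -> [-28, 29, 33]
  [24, -24, -35, 25, 24, 41, -2, 35, 11] -> [24, -24, -35] -> [-24, 24, 35]
  [4, -16, 3, -4, -46] -> [4, -16, 3] -> [-4, 16, -3]
  [-46, -22, -22, 11, -42] -> [-46, -22, -22] -> [46, 22, 22]
  [-4, -31, 13, -8, 41, -14] -> [-4, -31, 13] -> [4, 31, -13]
  probe: [39, -36, 12] -> [39, -36, 12] -> [-39, 36, -12]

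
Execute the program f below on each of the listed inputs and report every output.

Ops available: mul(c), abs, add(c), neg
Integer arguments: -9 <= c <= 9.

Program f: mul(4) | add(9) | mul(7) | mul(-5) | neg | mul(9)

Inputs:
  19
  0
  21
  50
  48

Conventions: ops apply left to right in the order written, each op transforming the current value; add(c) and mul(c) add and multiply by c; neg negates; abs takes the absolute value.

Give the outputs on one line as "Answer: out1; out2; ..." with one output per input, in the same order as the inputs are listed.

Execution, op by op:
  19 -> 76 -> 85 -> 595 -> -2975 -> 2975 -> 26775
  0 -> 0 -> 9 -> 63 -> -315 -> 315 -> 2835
  21 -> 84 -> 93 -> 651 -> -3255 -> 3255 -> 29295
  50 -> 200 -> 209 -> 1463 -> -7315 -> 7315 -> 65835
  48 -> 192 -> 201 -> 1407 -> -7035 -> 7035 -> 63315

26775; 2835; 29295; 65835; 63315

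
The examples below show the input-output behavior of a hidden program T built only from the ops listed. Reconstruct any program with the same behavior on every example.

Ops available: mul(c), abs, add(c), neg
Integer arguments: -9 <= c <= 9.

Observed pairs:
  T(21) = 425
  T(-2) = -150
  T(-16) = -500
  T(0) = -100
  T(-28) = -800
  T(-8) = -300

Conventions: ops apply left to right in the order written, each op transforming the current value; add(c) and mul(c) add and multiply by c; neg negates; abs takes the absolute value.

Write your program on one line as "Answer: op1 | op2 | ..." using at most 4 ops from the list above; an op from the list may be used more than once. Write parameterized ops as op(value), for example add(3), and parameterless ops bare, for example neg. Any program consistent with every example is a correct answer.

add(-4) | mul(-5) | mul(-5)

Check, running the answer program on each example:
  21 -> 17 -> -85 -> 425
  -2 -> -6 -> 30 -> -150
  -16 -> -20 -> 100 -> -500
  0 -> -4 -> 20 -> -100
  -28 -> -32 -> 160 -> -800
  -8 -> -12 -> 60 -> -300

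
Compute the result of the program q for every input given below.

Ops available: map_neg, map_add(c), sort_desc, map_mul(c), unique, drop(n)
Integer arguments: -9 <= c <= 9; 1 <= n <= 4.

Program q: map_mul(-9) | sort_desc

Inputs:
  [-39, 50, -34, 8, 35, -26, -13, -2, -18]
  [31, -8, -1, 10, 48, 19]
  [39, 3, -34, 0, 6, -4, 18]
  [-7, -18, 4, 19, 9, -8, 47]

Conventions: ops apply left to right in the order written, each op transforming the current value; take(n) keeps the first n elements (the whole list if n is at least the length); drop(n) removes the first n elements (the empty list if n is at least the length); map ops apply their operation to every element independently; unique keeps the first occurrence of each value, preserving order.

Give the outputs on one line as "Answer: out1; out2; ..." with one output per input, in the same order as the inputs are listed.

Execution, op by op:
  [-39, 50, -34, 8, 35, -26, -13, -2, -18] -> [351, -450, 306, -72, -315, 234, 117, 18, 162] -> [351, 306, 234, 162, 117, 18, -72, -315, -450]
  [31, -8, -1, 10, 48, 19] -> [-279, 72, 9, -90, -432, -171] -> [72, 9, -90, -171, -279, -432]
  [39, 3, -34, 0, 6, -4, 18] -> [-351, -27, 306, 0, -54, 36, -162] -> [306, 36, 0, -27, -54, -162, -351]
  [-7, -18, 4, 19, 9, -8, 47] -> [63, 162, -36, -171, -81, 72, -423] -> [162, 72, 63, -36, -81, -171, -423]

[351, 306, 234, 162, 117, 18, -72, -315, -450]; [72, 9, -90, -171, -279, -432]; [306, 36, 0, -27, -54, -162, -351]; [162, 72, 63, -36, -81, -171, -423]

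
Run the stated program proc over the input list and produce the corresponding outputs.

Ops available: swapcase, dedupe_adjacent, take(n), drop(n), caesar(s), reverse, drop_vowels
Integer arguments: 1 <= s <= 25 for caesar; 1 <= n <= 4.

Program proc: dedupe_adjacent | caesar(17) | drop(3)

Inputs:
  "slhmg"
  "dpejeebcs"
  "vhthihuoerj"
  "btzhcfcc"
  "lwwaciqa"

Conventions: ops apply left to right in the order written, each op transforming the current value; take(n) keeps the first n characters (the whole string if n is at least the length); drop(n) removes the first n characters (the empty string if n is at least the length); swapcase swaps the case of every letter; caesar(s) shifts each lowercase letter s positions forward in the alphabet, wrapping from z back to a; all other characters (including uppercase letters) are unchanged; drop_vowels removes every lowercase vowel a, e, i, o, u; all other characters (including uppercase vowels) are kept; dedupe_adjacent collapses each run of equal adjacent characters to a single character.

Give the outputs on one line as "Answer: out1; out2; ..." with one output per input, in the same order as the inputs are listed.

"dx"; "avstj"; "yzylfvia"; "ytwt"; "tzhr"

Execution, op by op:
  "slhmg" -> "slhmg" -> "jcydx" -> "dx"
  "dpejeebcs" -> "dpejebcs" -> "ugvavstj" -> "avstj"
  "vhthihuoerj" -> "vhthihuoerj" -> "mykyzylfvia" -> "yzylfvia"
  "btzhcfcc" -> "btzhcfc" -> "skqytwt" -> "ytwt"
  "lwwaciqa" -> "lwaciqa" -> "cnrtzhr" -> "tzhr"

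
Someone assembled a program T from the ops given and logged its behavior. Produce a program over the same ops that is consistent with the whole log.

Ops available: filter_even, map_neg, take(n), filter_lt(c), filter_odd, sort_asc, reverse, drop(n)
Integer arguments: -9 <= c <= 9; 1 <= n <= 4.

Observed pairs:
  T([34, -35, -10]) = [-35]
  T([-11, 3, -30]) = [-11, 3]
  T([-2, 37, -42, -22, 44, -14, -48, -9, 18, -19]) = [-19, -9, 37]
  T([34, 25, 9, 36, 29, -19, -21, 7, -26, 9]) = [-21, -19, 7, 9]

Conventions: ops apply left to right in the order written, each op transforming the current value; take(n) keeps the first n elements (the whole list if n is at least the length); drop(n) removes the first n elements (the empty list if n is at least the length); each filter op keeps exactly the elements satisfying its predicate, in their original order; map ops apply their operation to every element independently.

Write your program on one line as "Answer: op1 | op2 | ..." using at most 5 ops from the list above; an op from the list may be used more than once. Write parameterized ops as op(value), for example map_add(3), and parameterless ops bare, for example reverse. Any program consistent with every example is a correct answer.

reverse | filter_odd | take(4) | sort_asc

Check, running the answer program on each example:
  [34, -35, -10] -> [-10, -35, 34] -> [-35] -> [-35] -> [-35]
  [-11, 3, -30] -> [-30, 3, -11] -> [3, -11] -> [3, -11] -> [-11, 3]
  [-2, 37, -42, -22, 44, -14, -48, -9, 18, -19] -> [-19, 18, -9, -48, -14, 44, -22, -42, 37, -2] -> [-19, -9, 37] -> [-19, -9, 37] -> [-19, -9, 37]
  [34, 25, 9, 36, 29, -19, -21, 7, -26, 9] -> [9, -26, 7, -21, -19, 29, 36, 9, 25, 34] -> [9, 7, -21, -19, 29, 9, 25] -> [9, 7, -21, -19] -> [-21, -19, 7, 9]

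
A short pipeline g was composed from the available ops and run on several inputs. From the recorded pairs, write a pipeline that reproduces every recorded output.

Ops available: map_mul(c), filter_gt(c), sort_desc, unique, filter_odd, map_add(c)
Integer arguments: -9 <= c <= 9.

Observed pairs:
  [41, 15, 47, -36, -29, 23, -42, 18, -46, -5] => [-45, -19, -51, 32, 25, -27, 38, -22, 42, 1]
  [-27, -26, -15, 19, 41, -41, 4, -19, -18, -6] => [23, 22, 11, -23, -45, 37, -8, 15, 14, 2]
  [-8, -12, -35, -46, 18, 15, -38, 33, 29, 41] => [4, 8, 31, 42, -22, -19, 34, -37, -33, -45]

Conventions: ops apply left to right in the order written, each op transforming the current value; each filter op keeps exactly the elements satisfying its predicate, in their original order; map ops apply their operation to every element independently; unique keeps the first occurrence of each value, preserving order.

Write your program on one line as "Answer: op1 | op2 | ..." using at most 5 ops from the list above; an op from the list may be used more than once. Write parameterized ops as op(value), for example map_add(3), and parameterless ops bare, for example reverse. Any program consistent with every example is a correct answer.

map_mul(-1) | map_add(1) | map_add(-7) | map_add(2)

Check, running the answer program on each example:
  [41, 15, 47, -36, -29, 23, -42, 18, -46, -5] -> [-41, -15, -47, 36, 29, -23, 42, -18, 46, 5] -> [-40, -14, -46, 37, 30, -22, 43, -17, 47, 6] -> [-47, -21, -53, 30, 23, -29, 36, -24, 40, -1] -> [-45, -19, -51, 32, 25, -27, 38, -22, 42, 1]
  [-27, -26, -15, 19, 41, -41, 4, -19, -18, -6] -> [27, 26, 15, -19, -41, 41, -4, 19, 18, 6] -> [28, 27, 16, -18, -40, 42, -3, 20, 19, 7] -> [21, 20, 9, -25, -47, 35, -10, 13, 12, 0] -> [23, 22, 11, -23, -45, 37, -8, 15, 14, 2]
  [-8, -12, -35, -46, 18, 15, -38, 33, 29, 41] -> [8, 12, 35, 46, -18, -15, 38, -33, -29, -41] -> [9, 13, 36, 47, -17, -14, 39, -32, -28, -40] -> [2, 6, 29, 40, -24, -21, 32, -39, -35, -47] -> [4, 8, 31, 42, -22, -19, 34, -37, -33, -45]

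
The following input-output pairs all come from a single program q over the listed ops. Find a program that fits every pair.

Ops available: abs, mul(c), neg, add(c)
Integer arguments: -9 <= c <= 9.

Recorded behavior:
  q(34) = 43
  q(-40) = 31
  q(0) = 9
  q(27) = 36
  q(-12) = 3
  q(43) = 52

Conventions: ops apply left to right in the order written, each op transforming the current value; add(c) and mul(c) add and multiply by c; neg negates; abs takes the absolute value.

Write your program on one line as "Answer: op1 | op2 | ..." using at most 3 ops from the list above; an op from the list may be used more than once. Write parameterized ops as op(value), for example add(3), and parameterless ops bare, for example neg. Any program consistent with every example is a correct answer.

neg | add(-9) | abs

Check, running the answer program on each example:
  34 -> -34 -> -43 -> 43
  -40 -> 40 -> 31 -> 31
  0 -> 0 -> -9 -> 9
  27 -> -27 -> -36 -> 36
  -12 -> 12 -> 3 -> 3
  43 -> -43 -> -52 -> 52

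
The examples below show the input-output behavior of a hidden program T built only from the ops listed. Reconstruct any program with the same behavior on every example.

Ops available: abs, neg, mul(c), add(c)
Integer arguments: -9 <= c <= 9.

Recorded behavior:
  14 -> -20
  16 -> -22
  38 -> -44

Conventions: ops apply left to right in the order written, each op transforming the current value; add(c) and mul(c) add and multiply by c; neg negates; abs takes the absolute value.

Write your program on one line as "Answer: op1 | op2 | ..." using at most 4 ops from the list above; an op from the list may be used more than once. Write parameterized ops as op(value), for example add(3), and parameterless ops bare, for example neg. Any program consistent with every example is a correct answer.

add(4) | neg | add(-2)

Check, running the answer program on each example:
  14 -> 18 -> -18 -> -20
  16 -> 20 -> -20 -> -22
  38 -> 42 -> -42 -> -44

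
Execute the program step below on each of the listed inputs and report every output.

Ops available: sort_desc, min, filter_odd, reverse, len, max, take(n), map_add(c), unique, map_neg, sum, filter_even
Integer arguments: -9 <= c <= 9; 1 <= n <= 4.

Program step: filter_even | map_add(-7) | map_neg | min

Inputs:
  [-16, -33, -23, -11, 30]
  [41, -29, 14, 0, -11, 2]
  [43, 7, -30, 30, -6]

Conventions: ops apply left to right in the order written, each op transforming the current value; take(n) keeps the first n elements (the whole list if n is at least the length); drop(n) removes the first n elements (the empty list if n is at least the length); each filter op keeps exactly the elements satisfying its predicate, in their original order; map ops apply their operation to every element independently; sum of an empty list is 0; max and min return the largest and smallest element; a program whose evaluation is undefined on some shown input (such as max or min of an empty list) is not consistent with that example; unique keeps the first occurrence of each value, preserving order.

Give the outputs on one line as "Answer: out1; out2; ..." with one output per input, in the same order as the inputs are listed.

-23; -7; -23

Execution, op by op:
  [-16, -33, -23, -11, 30] -> [-16, 30] -> [-23, 23] -> [23, -23] -> -23
  [41, -29, 14, 0, -11, 2] -> [14, 0, 2] -> [7, -7, -5] -> [-7, 7, 5] -> -7
  [43, 7, -30, 30, -6] -> [-30, 30, -6] -> [-37, 23, -13] -> [37, -23, 13] -> -23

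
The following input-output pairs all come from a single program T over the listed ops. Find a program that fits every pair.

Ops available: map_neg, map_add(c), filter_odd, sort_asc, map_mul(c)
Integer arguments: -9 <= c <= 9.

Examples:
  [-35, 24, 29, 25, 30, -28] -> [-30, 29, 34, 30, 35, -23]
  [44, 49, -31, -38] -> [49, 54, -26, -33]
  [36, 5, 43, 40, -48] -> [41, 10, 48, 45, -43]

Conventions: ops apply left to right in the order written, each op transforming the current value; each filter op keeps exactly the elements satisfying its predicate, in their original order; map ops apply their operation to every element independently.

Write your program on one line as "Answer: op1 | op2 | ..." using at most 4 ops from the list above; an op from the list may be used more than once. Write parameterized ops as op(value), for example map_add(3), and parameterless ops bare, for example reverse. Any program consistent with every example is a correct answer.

map_add(7) | map_add(-8) | map_add(3) | map_add(3)

Check, running the answer program on each example:
  [-35, 24, 29, 25, 30, -28] -> [-28, 31, 36, 32, 37, -21] -> [-36, 23, 28, 24, 29, -29] -> [-33, 26, 31, 27, 32, -26] -> [-30, 29, 34, 30, 35, -23]
  [44, 49, -31, -38] -> [51, 56, -24, -31] -> [43, 48, -32, -39] -> [46, 51, -29, -36] -> [49, 54, -26, -33]
  [36, 5, 43, 40, -48] -> [43, 12, 50, 47, -41] -> [35, 4, 42, 39, -49] -> [38, 7, 45, 42, -46] -> [41, 10, 48, 45, -43]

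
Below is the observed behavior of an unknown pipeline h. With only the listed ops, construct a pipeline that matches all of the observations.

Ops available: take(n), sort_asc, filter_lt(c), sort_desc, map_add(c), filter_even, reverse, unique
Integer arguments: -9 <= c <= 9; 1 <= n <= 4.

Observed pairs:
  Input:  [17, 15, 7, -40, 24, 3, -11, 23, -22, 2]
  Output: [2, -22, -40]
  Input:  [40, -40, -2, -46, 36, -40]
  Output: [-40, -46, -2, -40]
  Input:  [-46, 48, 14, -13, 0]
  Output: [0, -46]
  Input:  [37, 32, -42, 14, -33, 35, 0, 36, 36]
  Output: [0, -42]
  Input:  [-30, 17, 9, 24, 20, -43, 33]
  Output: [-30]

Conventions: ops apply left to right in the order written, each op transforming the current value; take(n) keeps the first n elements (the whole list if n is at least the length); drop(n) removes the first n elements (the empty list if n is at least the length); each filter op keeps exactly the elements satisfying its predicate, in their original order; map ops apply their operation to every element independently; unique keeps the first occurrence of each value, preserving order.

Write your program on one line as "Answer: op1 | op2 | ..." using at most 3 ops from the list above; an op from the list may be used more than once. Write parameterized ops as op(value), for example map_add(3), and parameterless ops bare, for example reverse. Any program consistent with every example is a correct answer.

reverse | filter_lt(6) | filter_even

Check, running the answer program on each example:
  [17, 15, 7, -40, 24, 3, -11, 23, -22, 2] -> [2, -22, 23, -11, 3, 24, -40, 7, 15, 17] -> [2, -22, -11, 3, -40] -> [2, -22, -40]
  [40, -40, -2, -46, 36, -40] -> [-40, 36, -46, -2, -40, 40] -> [-40, -46, -2, -40] -> [-40, -46, -2, -40]
  [-46, 48, 14, -13, 0] -> [0, -13, 14, 48, -46] -> [0, -13, -46] -> [0, -46]
  [37, 32, -42, 14, -33, 35, 0, 36, 36] -> [36, 36, 0, 35, -33, 14, -42, 32, 37] -> [0, -33, -42] -> [0, -42]
  [-30, 17, 9, 24, 20, -43, 33] -> [33, -43, 20, 24, 9, 17, -30] -> [-43, -30] -> [-30]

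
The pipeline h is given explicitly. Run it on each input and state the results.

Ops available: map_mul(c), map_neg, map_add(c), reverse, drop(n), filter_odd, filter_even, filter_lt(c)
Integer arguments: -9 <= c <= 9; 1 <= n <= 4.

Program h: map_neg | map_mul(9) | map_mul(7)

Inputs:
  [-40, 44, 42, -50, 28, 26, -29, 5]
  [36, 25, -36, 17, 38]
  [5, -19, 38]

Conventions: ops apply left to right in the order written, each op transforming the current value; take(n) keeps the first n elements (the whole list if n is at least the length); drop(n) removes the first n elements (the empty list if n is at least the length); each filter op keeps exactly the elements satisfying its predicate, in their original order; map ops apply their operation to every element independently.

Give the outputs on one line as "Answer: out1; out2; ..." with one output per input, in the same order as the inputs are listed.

[2520, -2772, -2646, 3150, -1764, -1638, 1827, -315]; [-2268, -1575, 2268, -1071, -2394]; [-315, 1197, -2394]

Execution, op by op:
  [-40, 44, 42, -50, 28, 26, -29, 5] -> [40, -44, -42, 50, -28, -26, 29, -5] -> [360, -396, -378, 450, -252, -234, 261, -45] -> [2520, -2772, -2646, 3150, -1764, -1638, 1827, -315]
  [36, 25, -36, 17, 38] -> [-36, -25, 36, -17, -38] -> [-324, -225, 324, -153, -342] -> [-2268, -1575, 2268, -1071, -2394]
  [5, -19, 38] -> [-5, 19, -38] -> [-45, 171, -342] -> [-315, 1197, -2394]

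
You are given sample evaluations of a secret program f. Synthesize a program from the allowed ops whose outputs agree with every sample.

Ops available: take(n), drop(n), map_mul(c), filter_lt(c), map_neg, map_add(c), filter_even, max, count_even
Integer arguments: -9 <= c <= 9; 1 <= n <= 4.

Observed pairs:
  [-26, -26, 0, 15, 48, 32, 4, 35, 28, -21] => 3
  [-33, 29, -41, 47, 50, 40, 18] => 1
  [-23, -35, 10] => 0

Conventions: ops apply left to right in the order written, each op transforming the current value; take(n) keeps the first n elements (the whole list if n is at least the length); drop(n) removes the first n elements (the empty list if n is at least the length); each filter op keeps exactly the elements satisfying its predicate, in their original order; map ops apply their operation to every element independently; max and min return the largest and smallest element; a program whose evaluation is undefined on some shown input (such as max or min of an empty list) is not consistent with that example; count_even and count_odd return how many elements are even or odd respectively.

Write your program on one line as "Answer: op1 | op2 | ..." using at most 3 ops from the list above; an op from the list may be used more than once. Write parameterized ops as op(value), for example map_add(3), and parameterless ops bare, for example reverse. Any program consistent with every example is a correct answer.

drop(3) | map_add(9) | count_even

Check, running the answer program on each example:
  [-26, -26, 0, 15, 48, 32, 4, 35, 28, -21] -> [15, 48, 32, 4, 35, 28, -21] -> [24, 57, 41, 13, 44, 37, -12] -> 3
  [-33, 29, -41, 47, 50, 40, 18] -> [47, 50, 40, 18] -> [56, 59, 49, 27] -> 1
  [-23, -35, 10] -> [] -> [] -> 0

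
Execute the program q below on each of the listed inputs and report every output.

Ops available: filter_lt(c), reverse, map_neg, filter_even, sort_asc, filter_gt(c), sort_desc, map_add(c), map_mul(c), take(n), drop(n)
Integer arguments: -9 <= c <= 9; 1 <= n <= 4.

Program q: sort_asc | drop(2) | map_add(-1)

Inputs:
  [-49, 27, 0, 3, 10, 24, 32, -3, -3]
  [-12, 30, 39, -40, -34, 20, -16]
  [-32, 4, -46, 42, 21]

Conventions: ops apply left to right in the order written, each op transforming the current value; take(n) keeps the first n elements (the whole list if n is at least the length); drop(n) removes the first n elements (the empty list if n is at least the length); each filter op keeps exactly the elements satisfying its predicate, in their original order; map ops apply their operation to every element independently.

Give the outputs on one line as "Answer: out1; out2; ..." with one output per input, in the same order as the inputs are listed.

[-4, -1, 2, 9, 23, 26, 31]; [-17, -13, 19, 29, 38]; [3, 20, 41]

Execution, op by op:
  [-49, 27, 0, 3, 10, 24, 32, -3, -3] -> [-49, -3, -3, 0, 3, 10, 24, 27, 32] -> [-3, 0, 3, 10, 24, 27, 32] -> [-4, -1, 2, 9, 23, 26, 31]
  [-12, 30, 39, -40, -34, 20, -16] -> [-40, -34, -16, -12, 20, 30, 39] -> [-16, -12, 20, 30, 39] -> [-17, -13, 19, 29, 38]
  [-32, 4, -46, 42, 21] -> [-46, -32, 4, 21, 42] -> [4, 21, 42] -> [3, 20, 41]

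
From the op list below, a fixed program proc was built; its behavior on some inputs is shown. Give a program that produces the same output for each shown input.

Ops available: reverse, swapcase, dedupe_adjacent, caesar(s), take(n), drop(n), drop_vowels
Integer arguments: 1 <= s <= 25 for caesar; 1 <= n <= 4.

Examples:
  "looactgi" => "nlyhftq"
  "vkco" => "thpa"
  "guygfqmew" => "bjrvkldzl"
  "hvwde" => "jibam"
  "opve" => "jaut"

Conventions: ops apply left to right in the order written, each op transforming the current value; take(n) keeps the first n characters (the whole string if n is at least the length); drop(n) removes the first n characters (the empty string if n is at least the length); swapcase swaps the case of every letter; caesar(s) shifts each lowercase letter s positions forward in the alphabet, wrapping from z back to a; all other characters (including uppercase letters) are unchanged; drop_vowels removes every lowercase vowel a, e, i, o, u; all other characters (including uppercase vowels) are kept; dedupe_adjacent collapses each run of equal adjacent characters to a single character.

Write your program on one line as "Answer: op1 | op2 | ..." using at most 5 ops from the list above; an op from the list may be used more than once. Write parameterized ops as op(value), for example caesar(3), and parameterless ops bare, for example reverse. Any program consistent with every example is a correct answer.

swapcase | reverse | swapcase | dedupe_adjacent | caesar(5)

Check, running the answer program on each example:
  "looactgi" -> "LOOACTGI" -> "IGTCAOOL" -> "igtcaool" -> "igtcaol" -> "nlyhftq"
  "vkco" -> "VKCO" -> "OCKV" -> "ockv" -> "ockv" -> "thpa"
  "guygfqmew" -> "GUYGFQMEW" -> "WEMQFGYUG" -> "wemqfgyug" -> "wemqfgyug" -> "bjrvkldzl"
  "hvwde" -> "HVWDE" -> "EDWVH" -> "edwvh" -> "edwvh" -> "jibam"
  "opve" -> "OPVE" -> "EVPO" -> "evpo" -> "evpo" -> "jaut"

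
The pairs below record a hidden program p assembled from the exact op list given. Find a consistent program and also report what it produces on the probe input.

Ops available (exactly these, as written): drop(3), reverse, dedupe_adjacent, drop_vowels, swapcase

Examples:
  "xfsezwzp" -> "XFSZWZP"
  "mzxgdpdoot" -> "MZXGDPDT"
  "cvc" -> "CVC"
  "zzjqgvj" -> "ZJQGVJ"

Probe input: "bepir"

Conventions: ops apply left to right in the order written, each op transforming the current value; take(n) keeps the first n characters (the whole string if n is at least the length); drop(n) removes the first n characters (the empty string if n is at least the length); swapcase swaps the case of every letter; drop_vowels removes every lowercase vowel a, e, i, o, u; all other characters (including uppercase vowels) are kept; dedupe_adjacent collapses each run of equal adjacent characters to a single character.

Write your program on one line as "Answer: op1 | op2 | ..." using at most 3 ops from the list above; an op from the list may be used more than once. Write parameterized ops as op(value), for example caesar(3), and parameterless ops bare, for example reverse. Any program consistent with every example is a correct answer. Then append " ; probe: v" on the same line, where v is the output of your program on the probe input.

dedupe_adjacent | drop_vowels | swapcase ; probe: "BPR"

Check, running the answer program on each example:
  "xfsezwzp" -> "xfsezwzp" -> "xfszwzp" -> "XFSZWZP"
  "mzxgdpdoot" -> "mzxgdpdot" -> "mzxgdpdt" -> "MZXGDPDT"
  "cvc" -> "cvc" -> "cvc" -> "CVC"
  "zzjqgvj" -> "zjqgvj" -> "zjqgvj" -> "ZJQGVJ"
  probe: "bepir" -> "bepir" -> "bpr" -> "BPR"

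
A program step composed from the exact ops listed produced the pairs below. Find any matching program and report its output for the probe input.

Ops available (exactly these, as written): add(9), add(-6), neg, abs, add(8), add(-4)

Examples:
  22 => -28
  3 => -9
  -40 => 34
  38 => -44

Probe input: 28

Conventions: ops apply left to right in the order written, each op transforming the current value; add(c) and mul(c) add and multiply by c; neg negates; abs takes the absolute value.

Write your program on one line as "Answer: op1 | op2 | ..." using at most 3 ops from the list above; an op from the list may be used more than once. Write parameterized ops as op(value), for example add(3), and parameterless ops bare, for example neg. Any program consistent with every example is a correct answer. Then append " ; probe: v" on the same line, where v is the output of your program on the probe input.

neg | add(-6) ; probe: -34

Check, running the answer program on each example:
  22 -> -22 -> -28
  3 -> -3 -> -9
  -40 -> 40 -> 34
  38 -> -38 -> -44
  probe: 28 -> -28 -> -34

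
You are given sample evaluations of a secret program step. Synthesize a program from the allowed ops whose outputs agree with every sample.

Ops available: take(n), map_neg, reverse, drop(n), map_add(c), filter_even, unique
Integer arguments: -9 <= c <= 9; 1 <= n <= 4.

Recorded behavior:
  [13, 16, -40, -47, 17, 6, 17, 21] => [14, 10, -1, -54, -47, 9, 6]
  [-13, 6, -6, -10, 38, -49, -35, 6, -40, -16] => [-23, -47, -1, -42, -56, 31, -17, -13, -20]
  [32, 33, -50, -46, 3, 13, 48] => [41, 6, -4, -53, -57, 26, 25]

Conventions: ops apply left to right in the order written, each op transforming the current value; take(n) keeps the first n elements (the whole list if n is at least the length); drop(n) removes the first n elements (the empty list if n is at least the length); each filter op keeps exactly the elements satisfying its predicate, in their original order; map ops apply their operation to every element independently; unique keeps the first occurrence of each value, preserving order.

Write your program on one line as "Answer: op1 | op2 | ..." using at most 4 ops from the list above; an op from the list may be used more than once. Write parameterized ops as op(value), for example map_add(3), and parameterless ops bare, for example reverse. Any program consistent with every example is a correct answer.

map_add(-7) | reverse | unique

Check, running the answer program on each example:
  [13, 16, -40, -47, 17, 6, 17, 21] -> [6, 9, -47, -54, 10, -1, 10, 14] -> [14, 10, -1, 10, -54, -47, 9, 6] -> [14, 10, -1, -54, -47, 9, 6]
  [-13, 6, -6, -10, 38, -49, -35, 6, -40, -16] -> [-20, -1, -13, -17, 31, -56, -42, -1, -47, -23] -> [-23, -47, -1, -42, -56, 31, -17, -13, -1, -20] -> [-23, -47, -1, -42, -56, 31, -17, -13, -20]
  [32, 33, -50, -46, 3, 13, 48] -> [25, 26, -57, -53, -4, 6, 41] -> [41, 6, -4, -53, -57, 26, 25] -> [41, 6, -4, -53, -57, 26, 25]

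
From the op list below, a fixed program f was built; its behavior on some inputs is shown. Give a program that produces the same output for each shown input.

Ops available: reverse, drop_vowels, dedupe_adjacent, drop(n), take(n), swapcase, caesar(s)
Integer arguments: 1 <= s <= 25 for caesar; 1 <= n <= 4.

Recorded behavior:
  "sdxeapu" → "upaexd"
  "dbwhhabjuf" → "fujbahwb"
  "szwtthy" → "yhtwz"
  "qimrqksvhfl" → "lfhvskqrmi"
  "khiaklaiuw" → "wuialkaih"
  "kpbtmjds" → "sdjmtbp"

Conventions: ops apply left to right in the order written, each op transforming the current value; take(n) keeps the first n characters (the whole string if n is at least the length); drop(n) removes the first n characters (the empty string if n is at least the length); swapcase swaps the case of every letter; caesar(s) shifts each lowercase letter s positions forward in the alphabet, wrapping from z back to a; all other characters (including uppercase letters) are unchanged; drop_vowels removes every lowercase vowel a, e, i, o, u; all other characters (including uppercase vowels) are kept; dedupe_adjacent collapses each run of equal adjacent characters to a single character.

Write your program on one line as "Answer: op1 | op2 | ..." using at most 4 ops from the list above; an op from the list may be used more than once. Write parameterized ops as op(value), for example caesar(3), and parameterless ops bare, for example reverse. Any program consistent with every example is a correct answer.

drop(1) | reverse | dedupe_adjacent

Check, running the answer program on each example:
  "sdxeapu" -> "dxeapu" -> "upaexd" -> "upaexd"
  "dbwhhabjuf" -> "bwhhabjuf" -> "fujbahhwb" -> "fujbahwb"
  "szwtthy" -> "zwtthy" -> "yhttwz" -> "yhtwz"
  "qimrqksvhfl" -> "imrqksvhfl" -> "lfhvskqrmi" -> "lfhvskqrmi"
  "khiaklaiuw" -> "hiaklaiuw" -> "wuialkaih" -> "wuialkaih"
  "kpbtmjds" -> "pbtmjds" -> "sdjmtbp" -> "sdjmtbp"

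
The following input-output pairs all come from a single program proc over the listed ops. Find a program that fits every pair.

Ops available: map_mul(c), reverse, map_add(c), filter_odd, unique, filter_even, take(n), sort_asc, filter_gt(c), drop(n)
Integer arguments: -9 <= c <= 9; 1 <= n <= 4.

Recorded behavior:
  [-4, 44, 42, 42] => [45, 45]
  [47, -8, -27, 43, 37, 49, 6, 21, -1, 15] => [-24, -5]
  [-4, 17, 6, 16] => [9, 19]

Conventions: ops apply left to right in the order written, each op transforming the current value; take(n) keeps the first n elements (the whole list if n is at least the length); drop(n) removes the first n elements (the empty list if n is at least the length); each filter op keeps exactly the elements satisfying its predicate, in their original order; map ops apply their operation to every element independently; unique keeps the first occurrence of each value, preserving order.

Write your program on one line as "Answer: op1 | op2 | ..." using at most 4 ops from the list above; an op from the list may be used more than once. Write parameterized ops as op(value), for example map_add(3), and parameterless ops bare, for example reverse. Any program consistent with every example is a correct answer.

drop(1) | sort_asc | take(2) | map_add(3)

Check, running the answer program on each example:
  [-4, 44, 42, 42] -> [44, 42, 42] -> [42, 42, 44] -> [42, 42] -> [45, 45]
  [47, -8, -27, 43, 37, 49, 6, 21, -1, 15] -> [-8, -27, 43, 37, 49, 6, 21, -1, 15] -> [-27, -8, -1, 6, 15, 21, 37, 43, 49] -> [-27, -8] -> [-24, -5]
  [-4, 17, 6, 16] -> [17, 6, 16] -> [6, 16, 17] -> [6, 16] -> [9, 19]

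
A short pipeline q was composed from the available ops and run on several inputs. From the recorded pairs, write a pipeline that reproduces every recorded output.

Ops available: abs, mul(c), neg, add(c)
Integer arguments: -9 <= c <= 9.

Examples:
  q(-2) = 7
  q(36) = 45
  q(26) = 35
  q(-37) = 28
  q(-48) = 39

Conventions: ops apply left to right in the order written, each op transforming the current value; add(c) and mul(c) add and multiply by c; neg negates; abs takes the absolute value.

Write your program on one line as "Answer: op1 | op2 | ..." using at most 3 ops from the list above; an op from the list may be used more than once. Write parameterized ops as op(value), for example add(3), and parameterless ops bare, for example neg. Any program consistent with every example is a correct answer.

add(9) | neg | abs

Check, running the answer program on each example:
  -2 -> 7 -> -7 -> 7
  36 -> 45 -> -45 -> 45
  26 -> 35 -> -35 -> 35
  -37 -> -28 -> 28 -> 28
  -48 -> -39 -> 39 -> 39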